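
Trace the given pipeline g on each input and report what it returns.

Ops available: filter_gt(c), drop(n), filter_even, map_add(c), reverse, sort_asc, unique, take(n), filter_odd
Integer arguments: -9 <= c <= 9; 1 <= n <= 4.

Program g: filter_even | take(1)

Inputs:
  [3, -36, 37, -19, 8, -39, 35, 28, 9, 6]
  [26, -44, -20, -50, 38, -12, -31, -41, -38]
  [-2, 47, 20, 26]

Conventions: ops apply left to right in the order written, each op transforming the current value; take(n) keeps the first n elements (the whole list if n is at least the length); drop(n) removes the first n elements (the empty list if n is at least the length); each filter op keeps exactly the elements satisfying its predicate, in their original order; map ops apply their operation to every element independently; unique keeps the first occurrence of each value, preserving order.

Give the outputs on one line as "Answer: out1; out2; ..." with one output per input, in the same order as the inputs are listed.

Execution, op by op:
  [3, -36, 37, -19, 8, -39, 35, 28, 9, 6] -> [-36, 8, 28, 6] -> [-36]
  [26, -44, -20, -50, 38, -12, -31, -41, -38] -> [26, -44, -20, -50, 38, -12, -38] -> [26]
  [-2, 47, 20, 26] -> [-2, 20, 26] -> [-2]

[-36]; [26]; [-2]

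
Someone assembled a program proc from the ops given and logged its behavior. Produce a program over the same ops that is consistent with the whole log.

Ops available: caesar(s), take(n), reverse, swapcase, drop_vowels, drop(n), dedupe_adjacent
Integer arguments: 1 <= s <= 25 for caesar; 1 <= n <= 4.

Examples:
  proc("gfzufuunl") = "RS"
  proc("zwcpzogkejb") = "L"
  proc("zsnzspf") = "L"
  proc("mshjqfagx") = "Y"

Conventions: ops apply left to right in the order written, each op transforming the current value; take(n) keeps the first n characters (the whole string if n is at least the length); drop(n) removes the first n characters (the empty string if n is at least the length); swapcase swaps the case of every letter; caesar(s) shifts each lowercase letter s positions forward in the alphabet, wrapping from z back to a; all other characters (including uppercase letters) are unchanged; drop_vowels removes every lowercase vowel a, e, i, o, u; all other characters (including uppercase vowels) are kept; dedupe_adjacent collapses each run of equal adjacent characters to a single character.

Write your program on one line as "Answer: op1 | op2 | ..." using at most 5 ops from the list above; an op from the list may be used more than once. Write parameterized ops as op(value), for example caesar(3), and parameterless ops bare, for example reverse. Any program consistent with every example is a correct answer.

take(2) | reverse | caesar(12) | drop_vowels | swapcase

Check, running the answer program on each example:
  "gfzufuunl" -> "gf" -> "fg" -> "rs" -> "rs" -> "RS"
  "zwcpzogkejb" -> "zw" -> "wz" -> "il" -> "l" -> "L"
  "zsnzspf" -> "zs" -> "sz" -> "el" -> "l" -> "L"
  "mshjqfagx" -> "ms" -> "sm" -> "ey" -> "y" -> "Y"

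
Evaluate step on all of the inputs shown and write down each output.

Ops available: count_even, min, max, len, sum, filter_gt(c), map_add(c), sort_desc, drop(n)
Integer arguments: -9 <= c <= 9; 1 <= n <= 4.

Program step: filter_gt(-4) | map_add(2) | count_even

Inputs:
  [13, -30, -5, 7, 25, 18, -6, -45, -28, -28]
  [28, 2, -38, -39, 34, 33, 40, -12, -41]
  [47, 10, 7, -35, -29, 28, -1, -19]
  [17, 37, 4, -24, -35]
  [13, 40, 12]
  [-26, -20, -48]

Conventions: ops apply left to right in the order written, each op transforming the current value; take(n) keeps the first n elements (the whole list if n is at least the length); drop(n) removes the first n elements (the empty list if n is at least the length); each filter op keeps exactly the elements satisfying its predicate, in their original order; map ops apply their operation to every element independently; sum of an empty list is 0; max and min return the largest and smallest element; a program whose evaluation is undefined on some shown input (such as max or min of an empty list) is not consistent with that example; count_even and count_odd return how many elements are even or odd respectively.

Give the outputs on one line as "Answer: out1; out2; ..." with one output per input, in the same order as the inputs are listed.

1; 4; 2; 1; 2; 0

Execution, op by op:
  [13, -30, -5, 7, 25, 18, -6, -45, -28, -28] -> [13, 7, 25, 18] -> [15, 9, 27, 20] -> 1
  [28, 2, -38, -39, 34, 33, 40, -12, -41] -> [28, 2, 34, 33, 40] -> [30, 4, 36, 35, 42] -> 4
  [47, 10, 7, -35, -29, 28, -1, -19] -> [47, 10, 7, 28, -1] -> [49, 12, 9, 30, 1] -> 2
  [17, 37, 4, -24, -35] -> [17, 37, 4] -> [19, 39, 6] -> 1
  [13, 40, 12] -> [13, 40, 12] -> [15, 42, 14] -> 2
  [-26, -20, -48] -> [] -> [] -> 0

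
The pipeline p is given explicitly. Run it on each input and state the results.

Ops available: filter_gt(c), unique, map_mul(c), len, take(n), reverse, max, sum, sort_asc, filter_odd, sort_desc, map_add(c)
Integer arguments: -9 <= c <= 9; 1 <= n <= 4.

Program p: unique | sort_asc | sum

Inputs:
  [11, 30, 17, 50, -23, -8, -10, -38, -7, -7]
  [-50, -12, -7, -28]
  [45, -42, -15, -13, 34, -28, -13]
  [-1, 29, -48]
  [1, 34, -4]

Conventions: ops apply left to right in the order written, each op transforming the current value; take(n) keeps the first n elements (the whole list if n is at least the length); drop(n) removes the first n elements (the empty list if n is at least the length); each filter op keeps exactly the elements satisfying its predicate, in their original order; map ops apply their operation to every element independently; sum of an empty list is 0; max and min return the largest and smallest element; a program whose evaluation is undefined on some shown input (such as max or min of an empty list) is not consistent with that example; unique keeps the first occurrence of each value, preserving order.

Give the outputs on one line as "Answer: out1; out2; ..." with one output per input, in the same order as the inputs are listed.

Execution, op by op:
  [11, 30, 17, 50, -23, -8, -10, -38, -7, -7] -> [11, 30, 17, 50, -23, -8, -10, -38, -7] -> [-38, -23, -10, -8, -7, 11, 17, 30, 50] -> 22
  [-50, -12, -7, -28] -> [-50, -12, -7, -28] -> [-50, -28, -12, -7] -> -97
  [45, -42, -15, -13, 34, -28, -13] -> [45, -42, -15, -13, 34, -28] -> [-42, -28, -15, -13, 34, 45] -> -19
  [-1, 29, -48] -> [-1, 29, -48] -> [-48, -1, 29] -> -20
  [1, 34, -4] -> [1, 34, -4] -> [-4, 1, 34] -> 31

22; -97; -19; -20; 31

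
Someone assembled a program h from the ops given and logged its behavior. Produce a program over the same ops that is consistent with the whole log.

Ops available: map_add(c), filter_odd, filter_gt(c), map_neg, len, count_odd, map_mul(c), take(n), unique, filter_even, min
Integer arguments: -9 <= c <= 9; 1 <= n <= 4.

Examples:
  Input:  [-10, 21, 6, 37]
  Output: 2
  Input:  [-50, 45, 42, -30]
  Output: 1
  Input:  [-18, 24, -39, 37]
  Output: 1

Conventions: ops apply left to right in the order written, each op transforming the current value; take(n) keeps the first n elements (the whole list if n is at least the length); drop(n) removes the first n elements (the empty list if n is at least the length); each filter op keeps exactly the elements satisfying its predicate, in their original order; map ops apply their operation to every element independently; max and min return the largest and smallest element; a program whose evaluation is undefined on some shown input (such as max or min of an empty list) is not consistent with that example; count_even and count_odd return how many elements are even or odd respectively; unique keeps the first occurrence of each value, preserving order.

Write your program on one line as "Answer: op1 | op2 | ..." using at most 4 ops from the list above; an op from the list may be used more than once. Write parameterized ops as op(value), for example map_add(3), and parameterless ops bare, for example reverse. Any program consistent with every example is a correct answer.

map_add(9) | filter_even | filter_gt(5) | len

Check, running the answer program on each example:
  [-10, 21, 6, 37] -> [-1, 30, 15, 46] -> [30, 46] -> [30, 46] -> 2
  [-50, 45, 42, -30] -> [-41, 54, 51, -21] -> [54] -> [54] -> 1
  [-18, 24, -39, 37] -> [-9, 33, -30, 46] -> [-30, 46] -> [46] -> 1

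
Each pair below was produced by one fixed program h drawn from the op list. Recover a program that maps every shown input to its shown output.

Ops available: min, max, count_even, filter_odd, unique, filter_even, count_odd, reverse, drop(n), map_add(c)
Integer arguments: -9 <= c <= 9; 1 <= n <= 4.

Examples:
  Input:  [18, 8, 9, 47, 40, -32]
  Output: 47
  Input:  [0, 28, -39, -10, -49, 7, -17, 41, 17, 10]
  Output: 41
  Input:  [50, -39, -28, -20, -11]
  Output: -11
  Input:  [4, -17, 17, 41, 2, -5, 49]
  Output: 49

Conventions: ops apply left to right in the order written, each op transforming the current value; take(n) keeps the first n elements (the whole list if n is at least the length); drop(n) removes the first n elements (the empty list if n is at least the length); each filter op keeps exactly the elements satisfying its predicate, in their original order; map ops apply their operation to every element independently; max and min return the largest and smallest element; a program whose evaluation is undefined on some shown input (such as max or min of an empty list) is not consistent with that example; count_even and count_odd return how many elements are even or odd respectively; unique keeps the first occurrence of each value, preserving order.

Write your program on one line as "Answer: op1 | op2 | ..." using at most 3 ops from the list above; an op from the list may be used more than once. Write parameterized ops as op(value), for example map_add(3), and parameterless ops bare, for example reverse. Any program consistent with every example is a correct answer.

drop(2) | max

Check, running the answer program on each example:
  [18, 8, 9, 47, 40, -32] -> [9, 47, 40, -32] -> 47
  [0, 28, -39, -10, -49, 7, -17, 41, 17, 10] -> [-39, -10, -49, 7, -17, 41, 17, 10] -> 41
  [50, -39, -28, -20, -11] -> [-28, -20, -11] -> -11
  [4, -17, 17, 41, 2, -5, 49] -> [17, 41, 2, -5, 49] -> 49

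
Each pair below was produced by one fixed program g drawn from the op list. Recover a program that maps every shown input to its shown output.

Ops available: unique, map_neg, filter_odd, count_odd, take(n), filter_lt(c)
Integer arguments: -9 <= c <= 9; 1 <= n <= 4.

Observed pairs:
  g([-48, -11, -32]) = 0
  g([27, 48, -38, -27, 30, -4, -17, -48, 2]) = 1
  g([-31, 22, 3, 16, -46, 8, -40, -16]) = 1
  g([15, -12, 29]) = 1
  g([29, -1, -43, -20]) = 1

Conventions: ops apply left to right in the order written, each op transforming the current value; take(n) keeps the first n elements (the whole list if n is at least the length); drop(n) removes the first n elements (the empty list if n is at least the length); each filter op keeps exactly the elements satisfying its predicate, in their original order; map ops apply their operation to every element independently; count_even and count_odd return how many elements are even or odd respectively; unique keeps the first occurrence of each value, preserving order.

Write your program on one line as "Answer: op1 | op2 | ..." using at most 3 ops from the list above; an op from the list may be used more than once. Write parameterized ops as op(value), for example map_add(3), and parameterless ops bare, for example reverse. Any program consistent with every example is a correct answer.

take(2) | take(1) | count_odd

Check, running the answer program on each example:
  [-48, -11, -32] -> [-48, -11] -> [-48] -> 0
  [27, 48, -38, -27, 30, -4, -17, -48, 2] -> [27, 48] -> [27] -> 1
  [-31, 22, 3, 16, -46, 8, -40, -16] -> [-31, 22] -> [-31] -> 1
  [15, -12, 29] -> [15, -12] -> [15] -> 1
  [29, -1, -43, -20] -> [29, -1] -> [29] -> 1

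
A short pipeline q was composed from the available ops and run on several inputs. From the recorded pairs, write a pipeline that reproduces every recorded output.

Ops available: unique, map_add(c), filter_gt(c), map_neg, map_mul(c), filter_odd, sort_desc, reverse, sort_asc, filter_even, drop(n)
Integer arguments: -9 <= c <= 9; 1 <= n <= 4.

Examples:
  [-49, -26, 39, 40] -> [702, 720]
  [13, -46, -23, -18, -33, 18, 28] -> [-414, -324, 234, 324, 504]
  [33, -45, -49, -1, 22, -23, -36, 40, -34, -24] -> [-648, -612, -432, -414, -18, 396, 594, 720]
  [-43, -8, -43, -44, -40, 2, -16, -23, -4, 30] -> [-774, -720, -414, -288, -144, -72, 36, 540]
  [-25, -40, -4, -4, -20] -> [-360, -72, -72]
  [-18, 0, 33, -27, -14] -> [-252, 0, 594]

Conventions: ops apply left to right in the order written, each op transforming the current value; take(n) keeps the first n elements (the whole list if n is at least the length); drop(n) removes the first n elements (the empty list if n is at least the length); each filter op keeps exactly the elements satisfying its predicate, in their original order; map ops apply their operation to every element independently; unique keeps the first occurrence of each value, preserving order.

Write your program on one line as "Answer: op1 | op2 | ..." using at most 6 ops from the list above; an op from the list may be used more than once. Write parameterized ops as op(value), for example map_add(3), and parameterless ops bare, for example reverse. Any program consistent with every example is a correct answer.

sort_asc | drop(2) | map_mul(-2) | map_mul(9) | map_neg

Check, running the answer program on each example:
  [-49, -26, 39, 40] -> [-49, -26, 39, 40] -> [39, 40] -> [-78, -80] -> [-702, -720] -> [702, 720]
  [13, -46, -23, -18, -33, 18, 28] -> [-46, -33, -23, -18, 13, 18, 28] -> [-23, -18, 13, 18, 28] -> [46, 36, -26, -36, -56] -> [414, 324, -234, -324, -504] -> [-414, -324, 234, 324, 504]
  [33, -45, -49, -1, 22, -23, -36, 40, -34, -24] -> [-49, -45, -36, -34, -24, -23, -1, 22, 33, 40] -> [-36, -34, -24, -23, -1, 22, 33, 40] -> [72, 68, 48, 46, 2, -44, -66, -80] -> [648, 612, 432, 414, 18, -396, -594, -720] -> [-648, -612, -432, -414, -18, 396, 594, 720]
  [-43, -8, -43, -44, -40, 2, -16, -23, -4, 30] -> [-44, -43, -43, -40, -23, -16, -8, -4, 2, 30] -> [-43, -40, -23, -16, -8, -4, 2, 30] -> [86, 80, 46, 32, 16, 8, -4, -60] -> [774, 720, 414, 288, 144, 72, -36, -540] -> [-774, -720, -414, -288, -144, -72, 36, 540]
  [-25, -40, -4, -4, -20] -> [-40, -25, -20, -4, -4] -> [-20, -4, -4] -> [40, 8, 8] -> [360, 72, 72] -> [-360, -72, -72]
  [-18, 0, 33, -27, -14] -> [-27, -18, -14, 0, 33] -> [-14, 0, 33] -> [28, 0, -66] -> [252, 0, -594] -> [-252, 0, 594]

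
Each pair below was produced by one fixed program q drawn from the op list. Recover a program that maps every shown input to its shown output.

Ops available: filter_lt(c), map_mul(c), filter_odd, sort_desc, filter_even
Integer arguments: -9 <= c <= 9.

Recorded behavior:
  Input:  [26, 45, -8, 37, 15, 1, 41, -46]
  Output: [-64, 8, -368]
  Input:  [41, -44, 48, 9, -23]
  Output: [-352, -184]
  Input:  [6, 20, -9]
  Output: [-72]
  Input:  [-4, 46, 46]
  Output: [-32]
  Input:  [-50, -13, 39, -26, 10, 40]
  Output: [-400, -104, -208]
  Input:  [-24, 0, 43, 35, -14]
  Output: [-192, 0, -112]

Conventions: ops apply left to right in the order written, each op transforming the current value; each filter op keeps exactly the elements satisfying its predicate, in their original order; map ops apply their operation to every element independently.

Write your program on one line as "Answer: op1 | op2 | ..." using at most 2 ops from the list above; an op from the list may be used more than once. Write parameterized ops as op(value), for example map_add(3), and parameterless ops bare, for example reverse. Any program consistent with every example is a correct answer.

filter_lt(6) | map_mul(8)

Check, running the answer program on each example:
  [26, 45, -8, 37, 15, 1, 41, -46] -> [-8, 1, -46] -> [-64, 8, -368]
  [41, -44, 48, 9, -23] -> [-44, -23] -> [-352, -184]
  [6, 20, -9] -> [-9] -> [-72]
  [-4, 46, 46] -> [-4] -> [-32]
  [-50, -13, 39, -26, 10, 40] -> [-50, -13, -26] -> [-400, -104, -208]
  [-24, 0, 43, 35, -14] -> [-24, 0, -14] -> [-192, 0, -112]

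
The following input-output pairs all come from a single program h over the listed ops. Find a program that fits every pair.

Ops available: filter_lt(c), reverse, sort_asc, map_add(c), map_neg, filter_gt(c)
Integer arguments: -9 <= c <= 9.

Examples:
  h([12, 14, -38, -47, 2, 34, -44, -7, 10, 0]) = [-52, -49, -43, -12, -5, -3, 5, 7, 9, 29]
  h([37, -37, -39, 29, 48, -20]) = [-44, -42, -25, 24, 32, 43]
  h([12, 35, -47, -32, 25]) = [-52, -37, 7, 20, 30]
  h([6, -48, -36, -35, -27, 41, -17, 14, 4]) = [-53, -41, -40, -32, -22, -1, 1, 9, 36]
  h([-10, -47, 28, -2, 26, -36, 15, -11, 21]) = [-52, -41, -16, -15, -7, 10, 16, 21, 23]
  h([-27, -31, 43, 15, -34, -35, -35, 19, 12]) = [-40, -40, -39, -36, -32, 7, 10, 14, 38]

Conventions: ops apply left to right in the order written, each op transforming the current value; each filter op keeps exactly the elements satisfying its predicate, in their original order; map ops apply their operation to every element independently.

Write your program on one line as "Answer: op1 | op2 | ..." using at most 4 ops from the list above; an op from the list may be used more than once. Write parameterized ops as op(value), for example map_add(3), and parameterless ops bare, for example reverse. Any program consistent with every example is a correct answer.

sort_asc | map_neg | map_add(5) | map_neg

Check, running the answer program on each example:
  [12, 14, -38, -47, 2, 34, -44, -7, 10, 0] -> [-47, -44, -38, -7, 0, 2, 10, 12, 14, 34] -> [47, 44, 38, 7, 0, -2, -10, -12, -14, -34] -> [52, 49, 43, 12, 5, 3, -5, -7, -9, -29] -> [-52, -49, -43, -12, -5, -3, 5, 7, 9, 29]
  [37, -37, -39, 29, 48, -20] -> [-39, -37, -20, 29, 37, 48] -> [39, 37, 20, -29, -37, -48] -> [44, 42, 25, -24, -32, -43] -> [-44, -42, -25, 24, 32, 43]
  [12, 35, -47, -32, 25] -> [-47, -32, 12, 25, 35] -> [47, 32, -12, -25, -35] -> [52, 37, -7, -20, -30] -> [-52, -37, 7, 20, 30]
  [6, -48, -36, -35, -27, 41, -17, 14, 4] -> [-48, -36, -35, -27, -17, 4, 6, 14, 41] -> [48, 36, 35, 27, 17, -4, -6, -14, -41] -> [53, 41, 40, 32, 22, 1, -1, -9, -36] -> [-53, -41, -40, -32, -22, -1, 1, 9, 36]
  [-10, -47, 28, -2, 26, -36, 15, -11, 21] -> [-47, -36, -11, -10, -2, 15, 21, 26, 28] -> [47, 36, 11, 10, 2, -15, -21, -26, -28] -> [52, 41, 16, 15, 7, -10, -16, -21, -23] -> [-52, -41, -16, -15, -7, 10, 16, 21, 23]
  [-27, -31, 43, 15, -34, -35, -35, 19, 12] -> [-35, -35, -34, -31, -27, 12, 15, 19, 43] -> [35, 35, 34, 31, 27, -12, -15, -19, -43] -> [40, 40, 39, 36, 32, -7, -10, -14, -38] -> [-40, -40, -39, -36, -32, 7, 10, 14, 38]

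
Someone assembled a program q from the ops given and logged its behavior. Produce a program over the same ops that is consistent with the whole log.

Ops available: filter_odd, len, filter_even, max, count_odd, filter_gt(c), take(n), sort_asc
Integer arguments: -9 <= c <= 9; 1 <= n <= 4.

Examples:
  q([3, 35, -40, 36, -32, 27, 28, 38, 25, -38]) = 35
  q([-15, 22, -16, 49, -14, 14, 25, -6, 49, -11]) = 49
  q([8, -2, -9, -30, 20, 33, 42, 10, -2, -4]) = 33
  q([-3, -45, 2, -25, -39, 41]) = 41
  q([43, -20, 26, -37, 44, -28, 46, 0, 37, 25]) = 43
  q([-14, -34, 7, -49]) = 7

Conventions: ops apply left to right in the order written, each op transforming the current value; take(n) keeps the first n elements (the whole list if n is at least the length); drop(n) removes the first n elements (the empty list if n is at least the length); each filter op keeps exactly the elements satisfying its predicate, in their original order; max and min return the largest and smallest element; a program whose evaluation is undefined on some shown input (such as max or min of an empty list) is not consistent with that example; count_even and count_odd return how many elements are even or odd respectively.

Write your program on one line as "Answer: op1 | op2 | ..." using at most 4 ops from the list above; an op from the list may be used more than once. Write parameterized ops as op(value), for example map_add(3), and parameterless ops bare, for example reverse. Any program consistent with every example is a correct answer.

filter_odd | filter_gt(4) | max

Check, running the answer program on each example:
  [3, 35, -40, 36, -32, 27, 28, 38, 25, -38] -> [3, 35, 27, 25] -> [35, 27, 25] -> 35
  [-15, 22, -16, 49, -14, 14, 25, -6, 49, -11] -> [-15, 49, 25, 49, -11] -> [49, 25, 49] -> 49
  [8, -2, -9, -30, 20, 33, 42, 10, -2, -4] -> [-9, 33] -> [33] -> 33
  [-3, -45, 2, -25, -39, 41] -> [-3, -45, -25, -39, 41] -> [41] -> 41
  [43, -20, 26, -37, 44, -28, 46, 0, 37, 25] -> [43, -37, 37, 25] -> [43, 37, 25] -> 43
  [-14, -34, 7, -49] -> [7, -49] -> [7] -> 7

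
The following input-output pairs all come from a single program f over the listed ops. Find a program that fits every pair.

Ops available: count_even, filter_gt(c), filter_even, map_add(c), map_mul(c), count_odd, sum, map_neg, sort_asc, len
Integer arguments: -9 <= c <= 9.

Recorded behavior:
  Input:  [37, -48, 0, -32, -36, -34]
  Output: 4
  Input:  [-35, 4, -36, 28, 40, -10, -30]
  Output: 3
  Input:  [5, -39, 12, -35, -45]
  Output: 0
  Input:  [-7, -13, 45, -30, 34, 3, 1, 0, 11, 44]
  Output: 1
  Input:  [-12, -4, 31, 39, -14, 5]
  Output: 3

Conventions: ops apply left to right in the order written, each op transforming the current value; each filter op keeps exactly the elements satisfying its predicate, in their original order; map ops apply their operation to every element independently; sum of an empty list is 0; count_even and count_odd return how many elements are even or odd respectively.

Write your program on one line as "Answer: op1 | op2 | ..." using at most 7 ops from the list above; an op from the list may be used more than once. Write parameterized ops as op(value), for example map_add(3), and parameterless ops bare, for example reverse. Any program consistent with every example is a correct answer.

map_neg | filter_gt(3) | map_mul(-3) | map_add(4) | map_neg | count_even

Check, running the answer program on each example:
  [37, -48, 0, -32, -36, -34] -> [-37, 48, 0, 32, 36, 34] -> [48, 32, 36, 34] -> [-144, -96, -108, -102] -> [-140, -92, -104, -98] -> [140, 92, 104, 98] -> 4
  [-35, 4, -36, 28, 40, -10, -30] -> [35, -4, 36, -28, -40, 10, 30] -> [35, 36, 10, 30] -> [-105, -108, -30, -90] -> [-101, -104, -26, -86] -> [101, 104, 26, 86] -> 3
  [5, -39, 12, -35, -45] -> [-5, 39, -12, 35, 45] -> [39, 35, 45] -> [-117, -105, -135] -> [-113, -101, -131] -> [113, 101, 131] -> 0
  [-7, -13, 45, -30, 34, 3, 1, 0, 11, 44] -> [7, 13, -45, 30, -34, -3, -1, 0, -11, -44] -> [7, 13, 30] -> [-21, -39, -90] -> [-17, -35, -86] -> [17, 35, 86] -> 1
  [-12, -4, 31, 39, -14, 5] -> [12, 4, -31, -39, 14, -5] -> [12, 4, 14] -> [-36, -12, -42] -> [-32, -8, -38] -> [32, 8, 38] -> 3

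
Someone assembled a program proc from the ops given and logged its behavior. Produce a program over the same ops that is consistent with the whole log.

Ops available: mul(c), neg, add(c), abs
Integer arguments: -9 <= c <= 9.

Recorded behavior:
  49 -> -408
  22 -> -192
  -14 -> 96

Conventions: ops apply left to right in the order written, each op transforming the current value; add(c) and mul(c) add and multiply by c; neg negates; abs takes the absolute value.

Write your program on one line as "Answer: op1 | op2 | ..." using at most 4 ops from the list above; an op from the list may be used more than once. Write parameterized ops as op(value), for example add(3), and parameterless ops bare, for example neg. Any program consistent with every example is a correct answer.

add(3) | add(-1) | mul(-8)

Check, running the answer program on each example:
  49 -> 52 -> 51 -> -408
  22 -> 25 -> 24 -> -192
  -14 -> -11 -> -12 -> 96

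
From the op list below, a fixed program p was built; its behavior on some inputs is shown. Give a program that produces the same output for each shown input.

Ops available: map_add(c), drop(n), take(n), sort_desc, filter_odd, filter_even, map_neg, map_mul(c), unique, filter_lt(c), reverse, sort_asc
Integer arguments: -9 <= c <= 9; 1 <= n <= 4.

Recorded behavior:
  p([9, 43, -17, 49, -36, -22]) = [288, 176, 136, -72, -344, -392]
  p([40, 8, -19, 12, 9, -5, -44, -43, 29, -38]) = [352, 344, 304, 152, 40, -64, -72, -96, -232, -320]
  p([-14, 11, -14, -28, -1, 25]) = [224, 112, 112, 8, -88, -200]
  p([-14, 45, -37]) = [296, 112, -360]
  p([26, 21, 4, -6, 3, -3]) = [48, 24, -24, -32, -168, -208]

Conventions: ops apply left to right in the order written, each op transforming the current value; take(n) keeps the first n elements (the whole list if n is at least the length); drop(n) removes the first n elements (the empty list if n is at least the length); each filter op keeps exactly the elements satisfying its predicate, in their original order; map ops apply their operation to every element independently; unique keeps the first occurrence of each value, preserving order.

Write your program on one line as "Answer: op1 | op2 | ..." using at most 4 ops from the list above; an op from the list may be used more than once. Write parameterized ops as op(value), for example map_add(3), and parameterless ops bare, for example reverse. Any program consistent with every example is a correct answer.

map_mul(8) | sort_asc | map_neg

Check, running the answer program on each example:
  [9, 43, -17, 49, -36, -22] -> [72, 344, -136, 392, -288, -176] -> [-288, -176, -136, 72, 344, 392] -> [288, 176, 136, -72, -344, -392]
  [40, 8, -19, 12, 9, -5, -44, -43, 29, -38] -> [320, 64, -152, 96, 72, -40, -352, -344, 232, -304] -> [-352, -344, -304, -152, -40, 64, 72, 96, 232, 320] -> [352, 344, 304, 152, 40, -64, -72, -96, -232, -320]
  [-14, 11, -14, -28, -1, 25] -> [-112, 88, -112, -224, -8, 200] -> [-224, -112, -112, -8, 88, 200] -> [224, 112, 112, 8, -88, -200]
  [-14, 45, -37] -> [-112, 360, -296] -> [-296, -112, 360] -> [296, 112, -360]
  [26, 21, 4, -6, 3, -3] -> [208, 168, 32, -48, 24, -24] -> [-48, -24, 24, 32, 168, 208] -> [48, 24, -24, -32, -168, -208]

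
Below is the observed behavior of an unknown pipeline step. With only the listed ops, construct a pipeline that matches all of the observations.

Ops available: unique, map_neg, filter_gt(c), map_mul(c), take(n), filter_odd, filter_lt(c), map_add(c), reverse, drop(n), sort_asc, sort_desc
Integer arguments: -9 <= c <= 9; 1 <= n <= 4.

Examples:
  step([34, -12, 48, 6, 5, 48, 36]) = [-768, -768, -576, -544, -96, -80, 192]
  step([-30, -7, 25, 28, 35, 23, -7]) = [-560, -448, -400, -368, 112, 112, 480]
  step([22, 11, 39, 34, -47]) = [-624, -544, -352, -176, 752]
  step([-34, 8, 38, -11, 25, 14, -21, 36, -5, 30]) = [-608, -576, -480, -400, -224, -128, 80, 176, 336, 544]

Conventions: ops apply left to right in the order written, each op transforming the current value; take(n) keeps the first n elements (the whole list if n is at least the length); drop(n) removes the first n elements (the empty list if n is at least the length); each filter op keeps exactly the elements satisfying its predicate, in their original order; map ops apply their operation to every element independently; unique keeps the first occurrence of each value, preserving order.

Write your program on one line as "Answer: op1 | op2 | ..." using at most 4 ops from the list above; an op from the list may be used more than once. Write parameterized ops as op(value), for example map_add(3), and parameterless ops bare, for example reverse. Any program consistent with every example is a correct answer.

map_mul(-2) | map_mul(8) | sort_asc

Check, running the answer program on each example:
  [34, -12, 48, 6, 5, 48, 36] -> [-68, 24, -96, -12, -10, -96, -72] -> [-544, 192, -768, -96, -80, -768, -576] -> [-768, -768, -576, -544, -96, -80, 192]
  [-30, -7, 25, 28, 35, 23, -7] -> [60, 14, -50, -56, -70, -46, 14] -> [480, 112, -400, -448, -560, -368, 112] -> [-560, -448, -400, -368, 112, 112, 480]
  [22, 11, 39, 34, -47] -> [-44, -22, -78, -68, 94] -> [-352, -176, -624, -544, 752] -> [-624, -544, -352, -176, 752]
  [-34, 8, 38, -11, 25, 14, -21, 36, -5, 30] -> [68, -16, -76, 22, -50, -28, 42, -72, 10, -60] -> [544, -128, -608, 176, -400, -224, 336, -576, 80, -480] -> [-608, -576, -480, -400, -224, -128, 80, 176, 336, 544]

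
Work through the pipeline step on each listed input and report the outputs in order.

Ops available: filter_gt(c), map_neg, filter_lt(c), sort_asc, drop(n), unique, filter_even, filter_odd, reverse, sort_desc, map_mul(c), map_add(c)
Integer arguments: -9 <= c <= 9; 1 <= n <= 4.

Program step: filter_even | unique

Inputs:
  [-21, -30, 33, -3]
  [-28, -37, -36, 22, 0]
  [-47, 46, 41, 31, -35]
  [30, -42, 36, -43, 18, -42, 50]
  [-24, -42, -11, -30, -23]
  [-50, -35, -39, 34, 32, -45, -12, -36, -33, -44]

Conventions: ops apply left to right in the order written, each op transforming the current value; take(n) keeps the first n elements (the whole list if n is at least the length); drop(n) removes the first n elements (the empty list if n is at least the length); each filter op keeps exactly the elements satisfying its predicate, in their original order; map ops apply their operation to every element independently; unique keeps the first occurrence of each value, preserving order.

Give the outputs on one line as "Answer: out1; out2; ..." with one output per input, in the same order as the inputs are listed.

Execution, op by op:
  [-21, -30, 33, -3] -> [-30] -> [-30]
  [-28, -37, -36, 22, 0] -> [-28, -36, 22, 0] -> [-28, -36, 22, 0]
  [-47, 46, 41, 31, -35] -> [46] -> [46]
  [30, -42, 36, -43, 18, -42, 50] -> [30, -42, 36, 18, -42, 50] -> [30, -42, 36, 18, 50]
  [-24, -42, -11, -30, -23] -> [-24, -42, -30] -> [-24, -42, -30]
  [-50, -35, -39, 34, 32, -45, -12, -36, -33, -44] -> [-50, 34, 32, -12, -36, -44] -> [-50, 34, 32, -12, -36, -44]

[-30]; [-28, -36, 22, 0]; [46]; [30, -42, 36, 18, 50]; [-24, -42, -30]; [-50, 34, 32, -12, -36, -44]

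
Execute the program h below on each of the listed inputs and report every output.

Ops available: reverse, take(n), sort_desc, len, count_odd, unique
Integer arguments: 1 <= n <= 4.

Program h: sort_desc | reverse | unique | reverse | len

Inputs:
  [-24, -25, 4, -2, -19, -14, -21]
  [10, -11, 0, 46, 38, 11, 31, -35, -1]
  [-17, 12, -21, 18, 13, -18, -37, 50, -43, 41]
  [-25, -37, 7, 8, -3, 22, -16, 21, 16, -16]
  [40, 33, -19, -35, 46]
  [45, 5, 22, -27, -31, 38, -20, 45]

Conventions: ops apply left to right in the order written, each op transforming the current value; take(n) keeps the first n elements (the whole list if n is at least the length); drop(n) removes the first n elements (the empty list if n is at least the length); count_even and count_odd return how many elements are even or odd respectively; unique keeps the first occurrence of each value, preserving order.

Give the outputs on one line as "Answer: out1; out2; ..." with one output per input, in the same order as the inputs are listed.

7; 9; 10; 9; 5; 7

Execution, op by op:
  [-24, -25, 4, -2, -19, -14, -21] -> [4, -2, -14, -19, -21, -24, -25] -> [-25, -24, -21, -19, -14, -2, 4] -> [-25, -24, -21, -19, -14, -2, 4] -> [4, -2, -14, -19, -21, -24, -25] -> 7
  [10, -11, 0, 46, 38, 11, 31, -35, -1] -> [46, 38, 31, 11, 10, 0, -1, -11, -35] -> [-35, -11, -1, 0, 10, 11, 31, 38, 46] -> [-35, -11, -1, 0, 10, 11, 31, 38, 46] -> [46, 38, 31, 11, 10, 0, -1, -11, -35] -> 9
  [-17, 12, -21, 18, 13, -18, -37, 50, -43, 41] -> [50, 41, 18, 13, 12, -17, -18, -21, -37, -43] -> [-43, -37, -21, -18, -17, 12, 13, 18, 41, 50] -> [-43, -37, -21, -18, -17, 12, 13, 18, 41, 50] -> [50, 41, 18, 13, 12, -17, -18, -21, -37, -43] -> 10
  [-25, -37, 7, 8, -3, 22, -16, 21, 16, -16] -> [22, 21, 16, 8, 7, -3, -16, -16, -25, -37] -> [-37, -25, -16, -16, -3, 7, 8, 16, 21, 22] -> [-37, -25, -16, -3, 7, 8, 16, 21, 22] -> [22, 21, 16, 8, 7, -3, -16, -25, -37] -> 9
  [40, 33, -19, -35, 46] -> [46, 40, 33, -19, -35] -> [-35, -19, 33, 40, 46] -> [-35, -19, 33, 40, 46] -> [46, 40, 33, -19, -35] -> 5
  [45, 5, 22, -27, -31, 38, -20, 45] -> [45, 45, 38, 22, 5, -20, -27, -31] -> [-31, -27, -20, 5, 22, 38, 45, 45] -> [-31, -27, -20, 5, 22, 38, 45] -> [45, 38, 22, 5, -20, -27, -31] -> 7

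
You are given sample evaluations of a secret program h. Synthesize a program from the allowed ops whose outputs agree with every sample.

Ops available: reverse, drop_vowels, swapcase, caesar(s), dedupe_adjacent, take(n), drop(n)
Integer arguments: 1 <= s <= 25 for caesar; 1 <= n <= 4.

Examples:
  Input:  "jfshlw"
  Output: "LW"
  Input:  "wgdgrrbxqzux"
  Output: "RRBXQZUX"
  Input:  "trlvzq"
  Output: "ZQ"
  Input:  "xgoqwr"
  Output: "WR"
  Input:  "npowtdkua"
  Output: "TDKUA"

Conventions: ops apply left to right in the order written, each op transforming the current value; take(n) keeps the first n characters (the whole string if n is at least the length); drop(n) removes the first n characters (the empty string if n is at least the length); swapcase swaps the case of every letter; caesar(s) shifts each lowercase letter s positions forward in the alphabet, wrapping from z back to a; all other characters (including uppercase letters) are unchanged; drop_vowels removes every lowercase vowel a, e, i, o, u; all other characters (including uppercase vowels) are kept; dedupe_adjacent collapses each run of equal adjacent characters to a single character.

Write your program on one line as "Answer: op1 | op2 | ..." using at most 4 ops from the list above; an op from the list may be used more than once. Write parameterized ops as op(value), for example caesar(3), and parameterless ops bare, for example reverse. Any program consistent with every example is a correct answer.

drop(1) | drop(3) | swapcase

Check, running the answer program on each example:
  "jfshlw" -> "fshlw" -> "lw" -> "LW"
  "wgdgrrbxqzux" -> "gdgrrbxqzux" -> "rrbxqzux" -> "RRBXQZUX"
  "trlvzq" -> "rlvzq" -> "zq" -> "ZQ"
  "xgoqwr" -> "goqwr" -> "wr" -> "WR"
  "npowtdkua" -> "powtdkua" -> "tdkua" -> "TDKUA"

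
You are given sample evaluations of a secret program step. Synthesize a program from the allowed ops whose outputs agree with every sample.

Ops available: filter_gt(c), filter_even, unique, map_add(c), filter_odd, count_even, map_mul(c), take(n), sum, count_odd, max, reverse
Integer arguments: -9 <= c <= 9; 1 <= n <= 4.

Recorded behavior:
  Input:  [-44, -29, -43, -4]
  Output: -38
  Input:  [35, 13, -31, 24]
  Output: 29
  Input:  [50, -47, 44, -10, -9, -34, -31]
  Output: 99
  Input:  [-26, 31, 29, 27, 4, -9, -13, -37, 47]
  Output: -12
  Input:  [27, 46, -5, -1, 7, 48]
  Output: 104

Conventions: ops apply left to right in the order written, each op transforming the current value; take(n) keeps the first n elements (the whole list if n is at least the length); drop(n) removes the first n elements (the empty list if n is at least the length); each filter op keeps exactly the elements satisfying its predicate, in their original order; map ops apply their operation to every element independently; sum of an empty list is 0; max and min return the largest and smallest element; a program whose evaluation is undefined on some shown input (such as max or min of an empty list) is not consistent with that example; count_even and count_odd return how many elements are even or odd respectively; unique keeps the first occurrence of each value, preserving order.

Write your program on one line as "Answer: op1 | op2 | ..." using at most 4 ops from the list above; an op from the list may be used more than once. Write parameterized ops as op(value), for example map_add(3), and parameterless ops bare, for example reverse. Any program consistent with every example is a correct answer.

map_add(5) | filter_odd | take(3) | sum

Check, running the answer program on each example:
  [-44, -29, -43, -4] -> [-39, -24, -38, 1] -> [-39, 1] -> [-39, 1] -> -38
  [35, 13, -31, 24] -> [40, 18, -26, 29] -> [29] -> [29] -> 29
  [50, -47, 44, -10, -9, -34, -31] -> [55, -42, 49, -5, -4, -29, -26] -> [55, 49, -5, -29] -> [55, 49, -5] -> 99
  [-26, 31, 29, 27, 4, -9, -13, -37, 47] -> [-21, 36, 34, 32, 9, -4, -8, -32, 52] -> [-21, 9] -> [-21, 9] -> -12
  [27, 46, -5, -1, 7, 48] -> [32, 51, 0, 4, 12, 53] -> [51, 53] -> [51, 53] -> 104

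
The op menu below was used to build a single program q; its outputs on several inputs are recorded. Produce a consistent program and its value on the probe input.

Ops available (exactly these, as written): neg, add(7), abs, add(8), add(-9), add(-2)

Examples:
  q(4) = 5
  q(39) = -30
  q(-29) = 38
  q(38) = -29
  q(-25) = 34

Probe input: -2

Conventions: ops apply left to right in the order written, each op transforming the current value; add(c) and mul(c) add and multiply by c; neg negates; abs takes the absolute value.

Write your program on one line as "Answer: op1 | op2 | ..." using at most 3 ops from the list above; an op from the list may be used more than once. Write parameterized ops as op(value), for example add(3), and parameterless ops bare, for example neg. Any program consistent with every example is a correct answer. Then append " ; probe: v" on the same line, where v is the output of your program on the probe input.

add(-2) | neg | add(7) ; probe: 11

Check, running the answer program on each example:
  4 -> 2 -> -2 -> 5
  39 -> 37 -> -37 -> -30
  -29 -> -31 -> 31 -> 38
  38 -> 36 -> -36 -> -29
  -25 -> -27 -> 27 -> 34
  probe: -2 -> -4 -> 4 -> 11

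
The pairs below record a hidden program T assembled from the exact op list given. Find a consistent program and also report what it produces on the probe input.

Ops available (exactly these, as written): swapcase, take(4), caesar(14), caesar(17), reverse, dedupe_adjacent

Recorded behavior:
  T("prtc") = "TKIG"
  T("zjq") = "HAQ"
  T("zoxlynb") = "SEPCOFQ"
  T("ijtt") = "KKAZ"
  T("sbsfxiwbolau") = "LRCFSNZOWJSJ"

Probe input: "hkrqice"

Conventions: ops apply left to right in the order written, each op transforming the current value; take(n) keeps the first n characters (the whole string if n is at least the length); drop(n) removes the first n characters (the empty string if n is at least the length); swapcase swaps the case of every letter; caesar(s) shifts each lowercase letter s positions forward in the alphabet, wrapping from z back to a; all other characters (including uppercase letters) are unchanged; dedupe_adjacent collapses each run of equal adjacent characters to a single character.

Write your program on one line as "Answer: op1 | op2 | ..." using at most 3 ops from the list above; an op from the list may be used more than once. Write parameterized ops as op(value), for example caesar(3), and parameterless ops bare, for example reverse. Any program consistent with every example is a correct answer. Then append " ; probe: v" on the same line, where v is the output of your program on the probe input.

reverse | caesar(17) | swapcase ; probe: "VTZHIBY"

Check, running the answer program on each example:
  "prtc" -> "ctrp" -> "tkig" -> "TKIG"
  "zjq" -> "qjz" -> "haq" -> "HAQ"
  "zoxlynb" -> "bnylxoz" -> "sepcofq" -> "SEPCOFQ"
  "ijtt" -> "ttji" -> "kkaz" -> "KKAZ"
  "sbsfxiwbolau" -> "ualobwixfsbs" -> "lrcfsnzowjsj" -> "LRCFSNZOWJSJ"
  probe: "hkrqice" -> "eciqrkh" -> "vtzhiby" -> "VTZHIBY"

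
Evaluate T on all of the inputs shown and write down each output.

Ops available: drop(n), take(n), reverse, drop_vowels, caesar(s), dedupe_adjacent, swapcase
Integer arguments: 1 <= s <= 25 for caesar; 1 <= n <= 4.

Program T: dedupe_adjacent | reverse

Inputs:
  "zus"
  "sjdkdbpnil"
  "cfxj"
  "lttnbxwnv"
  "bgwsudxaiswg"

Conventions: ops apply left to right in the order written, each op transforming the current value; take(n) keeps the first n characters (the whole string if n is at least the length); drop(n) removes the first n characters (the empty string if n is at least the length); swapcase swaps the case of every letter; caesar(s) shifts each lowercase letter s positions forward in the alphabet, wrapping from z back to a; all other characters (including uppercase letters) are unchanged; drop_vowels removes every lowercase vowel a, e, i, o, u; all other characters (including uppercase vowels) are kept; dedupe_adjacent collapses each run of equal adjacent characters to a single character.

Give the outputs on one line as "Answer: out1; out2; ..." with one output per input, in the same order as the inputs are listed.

"suz"; "linpbdkdjs"; "jxfc"; "vnwxbntl"; "gwsiaxduswgb"

Execution, op by op:
  "zus" -> "zus" -> "suz"
  "sjdkdbpnil" -> "sjdkdbpnil" -> "linpbdkdjs"
  "cfxj" -> "cfxj" -> "jxfc"
  "lttnbxwnv" -> "ltnbxwnv" -> "vnwxbntl"
  "bgwsudxaiswg" -> "bgwsudxaiswg" -> "gwsiaxduswgb"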